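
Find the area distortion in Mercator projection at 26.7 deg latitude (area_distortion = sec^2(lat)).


area_distortion = 1/cos^2(26.7) = 1.253

1.253


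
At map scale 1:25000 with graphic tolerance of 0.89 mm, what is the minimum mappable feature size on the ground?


ground = 0.89 mm * 25000 / 1000 = 22.25 m

22.25 m


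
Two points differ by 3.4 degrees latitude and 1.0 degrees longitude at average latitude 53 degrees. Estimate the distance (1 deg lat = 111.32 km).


dlat_km = 3.4 * 111.32 = 378.488
dlon_km = 1.0 * 111.32 * cos(53) ≈ 66.994
dist = sqrt(378.488^2 + 66.994^2) ≈ 384.4 km

384.4 km


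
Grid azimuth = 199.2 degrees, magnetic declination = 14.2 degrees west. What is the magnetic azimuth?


magnetic azimuth = grid azimuth - declination (east +ve)
mag_az = 199.2 - -14.2 = 213.4 degrees

213.4 degrees


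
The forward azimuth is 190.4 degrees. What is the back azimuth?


back azimuth = (190.4 + 180) mod 360 = 10.4 degrees

10.4 degrees


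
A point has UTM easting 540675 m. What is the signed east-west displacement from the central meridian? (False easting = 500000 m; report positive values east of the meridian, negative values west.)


displacement = 540675 - 500000 = 40675 m

40675 m


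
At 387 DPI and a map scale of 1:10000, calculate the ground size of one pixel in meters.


pixel_cm = 2.54 / 387 ≈ 0.006563 cm
ground = pixel_cm * 10000 / 100 = 2.54 * 10000 / (387 * 100) = 25400 / 38700 ≈ 0.66 m

0.66 m


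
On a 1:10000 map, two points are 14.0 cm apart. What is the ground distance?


ground = 14.0 cm * 10000 / 100 = 1400.0 m = 1.4 km

1.4 km


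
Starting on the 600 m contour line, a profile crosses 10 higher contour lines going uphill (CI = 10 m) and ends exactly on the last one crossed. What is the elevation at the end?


elevation = 600 + 10 * 10 = 700 m

700 m


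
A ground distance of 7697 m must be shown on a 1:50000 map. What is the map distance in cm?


map_cm = 7697 * 100 / 50000 = 15.394 cm ≈ 15.39 cm

15.39 cm


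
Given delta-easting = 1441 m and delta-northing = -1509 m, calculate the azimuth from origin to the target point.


az = atan2(1441, -1509) = 136.3 deg
adjusted to 0-360: 136.3 degrees

136.3 degrees


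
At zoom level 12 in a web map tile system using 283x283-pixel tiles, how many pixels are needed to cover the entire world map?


tiles per axis = 2^12 = 4096
total tiles = 4096^2 = 16777216
pixels per axis = 4096 * 283 = 1159168
total pixels = 1159168^2 = 1343670452224

1343670452224 pixels


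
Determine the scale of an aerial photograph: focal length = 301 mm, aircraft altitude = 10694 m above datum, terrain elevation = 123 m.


scale = f / (H - h) = 301 mm / 10571 m = 301 / 10571000 = 1:35120

1:35120


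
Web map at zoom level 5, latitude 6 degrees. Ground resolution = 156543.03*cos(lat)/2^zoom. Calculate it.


res = 156543.03 * cos(6) / 2^5 = 156543.03 * 0.9945219 / 32 = 4865.17 m/pixel

4865.17 m/pixel


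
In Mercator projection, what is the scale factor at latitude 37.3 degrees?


SF = 1 / cos(37.3) = 1 / 0.795473 = 1.257

1.257


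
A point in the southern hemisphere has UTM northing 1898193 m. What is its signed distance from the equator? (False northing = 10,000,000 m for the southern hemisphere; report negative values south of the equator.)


For southern: actual = 1898193 - 10000000 = -8101807 m

-8101807 m


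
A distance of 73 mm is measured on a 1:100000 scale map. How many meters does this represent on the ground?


ground = 73 mm * 100000 / 1000 = 7300.0 m

7300.0 m


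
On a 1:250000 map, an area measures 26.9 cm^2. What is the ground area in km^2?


ground_area = 26.9 * (250000/100)^2 = 168125000.0 m^2 = 168.125 km^2

168.125 km^2


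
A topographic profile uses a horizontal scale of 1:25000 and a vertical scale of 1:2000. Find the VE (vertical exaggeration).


VE = horizontal_scale / vertical_scale = 25000 / 2000 = 12.5

12.5x


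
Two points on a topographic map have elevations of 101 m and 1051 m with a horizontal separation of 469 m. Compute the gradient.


gradient = (1051 - 101) / 469 = 950 / 469 = 2.0256

2.0256


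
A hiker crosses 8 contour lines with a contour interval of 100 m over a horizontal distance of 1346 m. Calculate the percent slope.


elevation change = 8 * 100 = 800 m
slope = 800 / 1346 * 100 = 59.4%

59.4%


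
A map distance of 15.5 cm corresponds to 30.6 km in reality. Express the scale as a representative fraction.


ground = 30.6 km = 3060000 cm; RF denominator = ground / map = 3060000 / 15.5 ≈ 197419; RF = 1:197419

1:197419


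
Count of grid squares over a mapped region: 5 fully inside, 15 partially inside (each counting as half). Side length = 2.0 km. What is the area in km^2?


effective squares = 5 + 15 * 0.5 = 12.5
area = 12.5 * 4.0 = 50.0 km^2

50.0 km^2


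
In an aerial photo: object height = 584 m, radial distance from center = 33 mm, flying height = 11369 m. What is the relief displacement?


d = h * r / H = 584 * 33 / 11369 = 1.7 mm

1.7 mm


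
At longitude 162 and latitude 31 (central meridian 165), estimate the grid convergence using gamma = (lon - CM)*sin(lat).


gamma = (162 - 165) * sin(31) = -3 * 0.515038 = -1.545 degrees

-1.545 degrees


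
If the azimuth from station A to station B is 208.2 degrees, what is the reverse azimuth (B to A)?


back azimuth = (208.2 + 180) mod 360 = 28.2 degrees

28.2 degrees


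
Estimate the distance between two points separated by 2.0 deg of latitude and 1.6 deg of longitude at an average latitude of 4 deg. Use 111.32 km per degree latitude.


dlat_km = 2.0 * 111.32 = 222.64
dlon_km = 1.6 * 111.32 * cos(4) ≈ 177.678
dist = sqrt(222.64^2 + 177.678^2) ≈ 284.8 km

284.8 km


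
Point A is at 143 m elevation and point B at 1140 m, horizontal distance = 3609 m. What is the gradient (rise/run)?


gradient = (1140 - 143) / 3609 = 997 / 3609 = 0.2763

0.2763


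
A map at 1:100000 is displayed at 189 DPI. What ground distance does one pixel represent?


pixel_cm = 2.54 / 189 ≈ 0.013439 cm
ground = pixel_cm * 100000 / 100 = 2.54 * 100000 / (189 * 100) = 254000 / 18900 ≈ 13.44 m

13.44 m


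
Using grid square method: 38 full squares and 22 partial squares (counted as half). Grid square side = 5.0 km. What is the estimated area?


effective squares = 38 + 22 * 0.5 = 49.0
area = 49.0 * 25.0 = 1225.0 km^2

1225.0 km^2


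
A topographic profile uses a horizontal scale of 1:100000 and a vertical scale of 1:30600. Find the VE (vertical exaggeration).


VE = horizontal_scale / vertical_scale = 100000 / 30600 ≈ 3.3

3.3x


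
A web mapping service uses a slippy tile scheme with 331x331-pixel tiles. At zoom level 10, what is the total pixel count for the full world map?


tiles per axis = 2^10 = 1024
total tiles = 1024^2 = 1048576
pixels per axis = 1024 * 331 = 338944
total pixels = 338944^2 = 114883035136

114883035136 pixels


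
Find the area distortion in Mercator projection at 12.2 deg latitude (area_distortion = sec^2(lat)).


area_distortion = 1/cos^2(12.2) = 1.047

1.047


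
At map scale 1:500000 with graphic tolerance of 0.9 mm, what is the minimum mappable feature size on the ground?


ground = 0.9 mm * 500000 / 1000 = 450.0 m

450.0 m


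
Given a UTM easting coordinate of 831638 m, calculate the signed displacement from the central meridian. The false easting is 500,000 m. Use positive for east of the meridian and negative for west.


displacement = 831638 - 500000 = 331638 m

331638 m


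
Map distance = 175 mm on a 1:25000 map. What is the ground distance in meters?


ground = 175 mm * 25000 / 1000 = 4375.0 m

4375.0 m


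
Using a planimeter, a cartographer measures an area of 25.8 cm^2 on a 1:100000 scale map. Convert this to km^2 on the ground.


ground_area = 25.8 * (100000/100)^2 = 25800000.0 m^2 = 25.8 km^2

25.8 km^2


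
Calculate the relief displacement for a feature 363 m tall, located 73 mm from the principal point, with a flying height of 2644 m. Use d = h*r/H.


d = h * r / H = 363 * 73 / 2644 = 10.02 mm

10.02 mm


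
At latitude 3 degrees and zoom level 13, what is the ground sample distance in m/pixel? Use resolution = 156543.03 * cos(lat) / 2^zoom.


res = 156543.03 * cos(3) / 2^13 = 156543.03 * 0.99862953 / 8192 = 19.08 m/pixel

19.08 m/pixel


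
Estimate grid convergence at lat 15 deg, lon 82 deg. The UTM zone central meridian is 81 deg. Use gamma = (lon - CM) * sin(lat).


gamma = (82 - 81) * sin(15) = 1 * 0.258819 = 0.259 degrees

0.259 degrees


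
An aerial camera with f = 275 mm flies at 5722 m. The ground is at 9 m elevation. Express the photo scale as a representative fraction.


scale = f / (H - h) = 275 mm / 5713 m = 275 / 5713000 = 1:20775

1:20775


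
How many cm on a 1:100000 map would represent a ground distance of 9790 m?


map_cm = 9790 * 100 / 100000 = 9.79 cm

9.79 cm


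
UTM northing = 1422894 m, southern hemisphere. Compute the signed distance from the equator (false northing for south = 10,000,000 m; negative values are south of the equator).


For southern: actual = 1422894 - 10000000 = -8577106 m

-8577106 m


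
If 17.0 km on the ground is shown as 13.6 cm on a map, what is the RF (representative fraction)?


ground = 17.0 km = 1700000 cm; RF denominator = ground / map = 1700000 / 13.6 = 125000; RF = 1:125000

1:125000


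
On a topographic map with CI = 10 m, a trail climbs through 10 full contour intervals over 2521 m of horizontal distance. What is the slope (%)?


elevation change = 10 * 10 = 100 m
slope = 100 / 2521 * 100 = 4.0%

4.0%


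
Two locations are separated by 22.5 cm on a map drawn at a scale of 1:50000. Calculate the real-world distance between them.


ground = 22.5 cm * 50000 / 100 = 11250.0 m = 11.25 km

11.25 km


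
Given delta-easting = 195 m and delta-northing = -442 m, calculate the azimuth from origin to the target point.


az = atan2(195, -442) = 156.2 deg
adjusted to 0-360: 156.2 degrees

156.2 degrees


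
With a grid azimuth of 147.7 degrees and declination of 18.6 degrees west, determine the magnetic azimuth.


magnetic azimuth = grid azimuth - declination (east +ve)
mag_az = 147.7 - -18.6 = 166.3 degrees

166.3 degrees


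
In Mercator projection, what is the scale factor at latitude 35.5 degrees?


SF = 1 / cos(35.5) = 1 / 0.814116 = 1.228

1.228


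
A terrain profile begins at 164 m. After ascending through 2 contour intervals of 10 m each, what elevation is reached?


elevation = 164 + 2 * 10 = 184 m

184 m


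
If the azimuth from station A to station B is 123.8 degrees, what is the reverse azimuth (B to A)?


back azimuth = (123.8 + 180) mod 360 = 303.8 degrees

303.8 degrees


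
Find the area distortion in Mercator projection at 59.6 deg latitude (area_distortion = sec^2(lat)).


area_distortion = 1/cos^2(59.6) = 3.905

3.905


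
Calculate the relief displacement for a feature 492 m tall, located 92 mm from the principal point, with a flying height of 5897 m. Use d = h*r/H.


d = h * r / H = 492 * 92 / 5897 = 7.68 mm

7.68 mm


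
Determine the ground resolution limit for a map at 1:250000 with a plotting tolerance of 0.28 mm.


ground = 0.28 mm * 250000 / 1000 = 70.0 m

70.0 m


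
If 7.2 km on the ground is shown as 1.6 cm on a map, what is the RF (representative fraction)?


ground = 7.2 km = 720000 cm; RF denominator = ground / map = 720000 / 1.6 = 450000; RF = 1:450000

1:450000


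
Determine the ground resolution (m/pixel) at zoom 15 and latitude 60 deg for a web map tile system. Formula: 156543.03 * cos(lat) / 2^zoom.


res = 156543.03 * cos(60) / 2^15 = 156543.03 * 0.5 / 32768 = 2.39 m/pixel

2.39 m/pixel


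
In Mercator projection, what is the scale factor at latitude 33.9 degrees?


SF = 1 / cos(33.9) = 1 / 0.830012 = 1.205

1.205


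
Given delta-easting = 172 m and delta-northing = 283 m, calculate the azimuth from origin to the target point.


az = atan2(172, 283) = 31.3 deg
adjusted to 0-360: 31.3 degrees

31.3 degrees


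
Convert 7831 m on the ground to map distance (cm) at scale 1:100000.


map_cm = 7831 * 100 / 100000 = 7.831 cm ≈ 7.83 cm

7.83 cm


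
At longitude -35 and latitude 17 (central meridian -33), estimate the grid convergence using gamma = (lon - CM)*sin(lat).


gamma = (-35 - -33) * sin(17) = -2 * 0.292372 = -0.585 degrees

-0.585 degrees


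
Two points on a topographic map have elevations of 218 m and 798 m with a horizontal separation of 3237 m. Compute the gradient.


gradient = (798 - 218) / 3237 = 580 / 3237 = 0.1792

0.1792


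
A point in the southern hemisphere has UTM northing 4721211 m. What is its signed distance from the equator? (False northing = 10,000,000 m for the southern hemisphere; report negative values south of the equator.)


For southern: actual = 4721211 - 10000000 = -5278789 m

-5278789 m


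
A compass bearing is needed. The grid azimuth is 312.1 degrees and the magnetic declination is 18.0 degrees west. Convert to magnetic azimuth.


magnetic azimuth = grid azimuth - declination (east +ve)
mag_az = 312.1 - -18.0 = 330.1 degrees

330.1 degrees


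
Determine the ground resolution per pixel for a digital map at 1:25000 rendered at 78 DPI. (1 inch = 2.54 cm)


pixel_cm = 2.54 / 78 ≈ 0.032564 cm
ground = pixel_cm * 25000 / 100 = 2.54 * 25000 / (78 * 100) = 63500 / 7800 ≈ 8.14 m

8.14 m


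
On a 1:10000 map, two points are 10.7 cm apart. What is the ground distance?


ground = 10.7 cm * 10000 / 100 = 1070.0 m = 1.07 km

1.07 km


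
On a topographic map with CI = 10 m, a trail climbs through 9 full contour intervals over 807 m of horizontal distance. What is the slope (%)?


elevation change = 9 * 10 = 90 m
slope = 90 / 807 * 100 = 11.2%

11.2%


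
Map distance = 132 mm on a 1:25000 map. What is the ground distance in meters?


ground = 132 mm * 25000 / 1000 = 3300.0 m

3300.0 m


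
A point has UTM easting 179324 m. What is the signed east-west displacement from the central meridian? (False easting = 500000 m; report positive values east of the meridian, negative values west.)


displacement = 179324 - 500000 = -320676 m

-320676 m


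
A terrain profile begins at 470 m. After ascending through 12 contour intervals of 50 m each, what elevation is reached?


elevation = 470 + 12 * 50 = 1070 m

1070 m


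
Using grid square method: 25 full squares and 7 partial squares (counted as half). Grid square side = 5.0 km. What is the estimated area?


effective squares = 25 + 7 * 0.5 = 28.5
area = 28.5 * 25.0 = 712.5 km^2

712.5 km^2


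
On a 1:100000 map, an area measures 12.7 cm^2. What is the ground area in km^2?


ground_area = 12.7 * (100000/100)^2 = 12700000.0 m^2 = 12.7 km^2

12.7 km^2


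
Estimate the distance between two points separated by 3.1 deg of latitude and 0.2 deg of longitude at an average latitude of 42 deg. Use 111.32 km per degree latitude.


dlat_km = 3.1 * 111.32 = 345.092
dlon_km = 0.2 * 111.32 * cos(42) ≈ 16.545
dist = sqrt(345.092^2 + 16.545^2) ≈ 345.5 km

345.5 km


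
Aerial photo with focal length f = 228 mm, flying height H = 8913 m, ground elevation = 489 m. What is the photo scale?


scale = f / (H - h) = 228 mm / 8424 m = 228 / 8424000 = 1:36947

1:36947


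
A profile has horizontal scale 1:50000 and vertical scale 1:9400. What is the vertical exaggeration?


VE = horizontal_scale / vertical_scale = 50000 / 9400 ≈ 5.3

5.3x


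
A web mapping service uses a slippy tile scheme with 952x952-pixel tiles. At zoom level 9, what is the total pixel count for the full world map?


tiles per axis = 2^9 = 512
total tiles = 512^2 = 262144
pixels per axis = 512 * 952 = 487424
total pixels = 487424^2 = 237582155776

237582155776 pixels


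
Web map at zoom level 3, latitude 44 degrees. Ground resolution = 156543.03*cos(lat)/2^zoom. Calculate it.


res = 156543.03 * cos(44) / 2^3 = 156543.03 * 0.7193398 / 8 = 14075.95 m/pixel

14075.95 m/pixel


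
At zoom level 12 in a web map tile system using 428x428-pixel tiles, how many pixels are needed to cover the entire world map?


tiles per axis = 2^12 = 4096
total tiles = 4096^2 = 16777216
pixels per axis = 4096 * 428 = 1753088
total pixels = 1753088^2 = 3073317535744

3073317535744 pixels


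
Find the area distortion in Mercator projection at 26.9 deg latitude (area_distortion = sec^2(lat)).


area_distortion = 1/cos^2(26.9) = 1.257

1.257


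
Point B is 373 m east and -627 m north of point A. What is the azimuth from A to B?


az = atan2(373, -627) = 149.3 deg
adjusted to 0-360: 149.3 degrees

149.3 degrees


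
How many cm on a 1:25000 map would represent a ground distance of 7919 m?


map_cm = 7919 * 100 / 25000 = 31.676 cm ≈ 31.68 cm

31.68 cm


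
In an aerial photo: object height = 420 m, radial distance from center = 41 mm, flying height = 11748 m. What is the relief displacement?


d = h * r / H = 420 * 41 / 11748 = 1.47 mm

1.47 mm


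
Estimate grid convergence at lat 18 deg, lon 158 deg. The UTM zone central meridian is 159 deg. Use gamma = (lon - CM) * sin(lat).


gamma = (158 - 159) * sin(18) = -1 * 0.309017 = -0.309 degrees

-0.309 degrees


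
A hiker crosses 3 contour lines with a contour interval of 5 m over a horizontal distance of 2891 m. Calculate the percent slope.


elevation change = 3 * 5 = 15 m
slope = 15 / 2891 * 100 = 0.5%

0.5%


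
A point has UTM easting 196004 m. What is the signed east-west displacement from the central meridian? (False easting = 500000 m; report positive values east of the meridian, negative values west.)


displacement = 196004 - 500000 = -303996 m

-303996 m


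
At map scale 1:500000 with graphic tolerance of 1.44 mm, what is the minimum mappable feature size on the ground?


ground = 1.44 mm * 500000 / 1000 = 720.0 m

720.0 m


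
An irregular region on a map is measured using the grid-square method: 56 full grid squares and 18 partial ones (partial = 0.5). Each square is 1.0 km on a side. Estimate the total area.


effective squares = 56 + 18 * 0.5 = 65.0
area = 65.0 * 1.0 = 65.0 km^2

65.0 km^2


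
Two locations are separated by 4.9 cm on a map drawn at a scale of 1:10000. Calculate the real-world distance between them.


ground = 4.9 cm * 10000 / 100 = 490.0 m

490.0 m


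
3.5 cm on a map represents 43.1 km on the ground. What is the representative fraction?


ground = 43.1 km = 4310000 cm; RF denominator = ground / map = 4310000 / 3.5 ≈ 1231429; RF = 1:1231429

1:1231429


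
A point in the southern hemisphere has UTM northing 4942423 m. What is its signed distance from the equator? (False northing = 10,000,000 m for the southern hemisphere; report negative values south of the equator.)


For southern: actual = 4942423 - 10000000 = -5057577 m

-5057577 m


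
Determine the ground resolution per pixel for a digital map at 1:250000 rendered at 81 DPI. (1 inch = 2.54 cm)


pixel_cm = 2.54 / 81 ≈ 0.031358 cm
ground = pixel_cm * 250000 / 100 = 2.54 * 250000 / (81 * 100) = 635000 / 8100 ≈ 78.4 m

78.4 m


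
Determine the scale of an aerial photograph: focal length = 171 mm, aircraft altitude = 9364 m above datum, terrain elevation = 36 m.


scale = f / (H - h) = 171 mm / 9328 m = 171 / 9328000 = 1:54550

1:54550


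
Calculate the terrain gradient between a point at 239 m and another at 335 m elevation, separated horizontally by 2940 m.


gradient = (335 - 239) / 2940 = 96 / 2940 = 0.0327

0.0327


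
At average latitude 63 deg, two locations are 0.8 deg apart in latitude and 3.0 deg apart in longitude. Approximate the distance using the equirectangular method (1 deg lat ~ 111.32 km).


dlat_km = 0.8 * 111.32 = 89.056
dlon_km = 3.0 * 111.32 * cos(63) ≈ 151.615
dist = sqrt(89.056^2 + 151.615^2) ≈ 175.8 km

175.8 km


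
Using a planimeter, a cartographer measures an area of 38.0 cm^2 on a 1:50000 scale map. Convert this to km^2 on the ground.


ground_area = 38.0 * (50000/100)^2 = 9500000.0 m^2 = 9.5 km^2

9.5 km^2


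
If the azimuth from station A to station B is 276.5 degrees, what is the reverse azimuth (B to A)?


back azimuth = (276.5 + 180) mod 360 = 96.5 degrees

96.5 degrees


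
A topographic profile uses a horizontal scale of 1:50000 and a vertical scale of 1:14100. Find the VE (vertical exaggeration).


VE = horizontal_scale / vertical_scale = 50000 / 14100 ≈ 3.5

3.5x


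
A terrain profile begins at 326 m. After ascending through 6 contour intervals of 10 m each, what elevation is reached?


elevation = 326 + 6 * 10 = 386 m

386 m


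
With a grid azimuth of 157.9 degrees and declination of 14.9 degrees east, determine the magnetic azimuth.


magnetic azimuth = grid azimuth - declination (east +ve)
mag_az = 157.9 - 14.9 = 143.0 degrees

143.0 degrees


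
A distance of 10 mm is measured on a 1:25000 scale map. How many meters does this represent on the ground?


ground = 10 mm * 25000 / 1000 = 250.0 m

250.0 m


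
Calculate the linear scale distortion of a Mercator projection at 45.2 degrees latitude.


SF = 1 / cos(45.2) = 1 / 0.704634 = 1.419

1.419


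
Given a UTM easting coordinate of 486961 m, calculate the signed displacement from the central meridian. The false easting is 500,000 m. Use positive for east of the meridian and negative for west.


displacement = 486961 - 500000 = -13039 m

-13039 m


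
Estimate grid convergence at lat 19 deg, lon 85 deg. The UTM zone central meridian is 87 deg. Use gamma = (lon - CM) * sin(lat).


gamma = (85 - 87) * sin(19) = -2 * 0.325568 = -0.651 degrees

-0.651 degrees


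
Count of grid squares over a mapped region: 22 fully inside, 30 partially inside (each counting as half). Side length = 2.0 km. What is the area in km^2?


effective squares = 22 + 30 * 0.5 = 37.0
area = 37.0 * 4.0 = 148.0 km^2

148.0 km^2


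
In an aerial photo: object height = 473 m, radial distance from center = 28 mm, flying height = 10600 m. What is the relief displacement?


d = h * r / H = 473 * 28 / 10600 = 1.25 mm

1.25 mm


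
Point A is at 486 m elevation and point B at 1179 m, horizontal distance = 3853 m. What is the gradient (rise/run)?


gradient = (1179 - 486) / 3853 = 693 / 3853 = 0.1799

0.1799


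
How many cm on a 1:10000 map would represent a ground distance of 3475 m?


map_cm = 3475 * 100 / 10000 = 34.75 cm

34.75 cm


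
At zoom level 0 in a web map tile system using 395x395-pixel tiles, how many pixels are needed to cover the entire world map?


tiles per axis = 2^0 = 1
total tiles = 1^2 = 1
pixels per axis = 1 * 395 = 395
total pixels = 395^2 = 156025

156025 pixels


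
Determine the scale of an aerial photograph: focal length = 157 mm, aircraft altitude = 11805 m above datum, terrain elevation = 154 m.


scale = f / (H - h) = 157 mm / 11651 m = 157 / 11651000 = 1:74210

1:74210


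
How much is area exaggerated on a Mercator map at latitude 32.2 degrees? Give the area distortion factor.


area_distortion = 1/cos^2(32.2) = 1.397

1.397


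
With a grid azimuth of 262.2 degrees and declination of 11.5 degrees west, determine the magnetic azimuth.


magnetic azimuth = grid azimuth - declination (east +ve)
mag_az = 262.2 - -11.5 = 273.7 degrees

273.7 degrees


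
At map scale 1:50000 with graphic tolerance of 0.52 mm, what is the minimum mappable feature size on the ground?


ground = 0.52 mm * 50000 / 1000 = 26.0 m

26.0 m


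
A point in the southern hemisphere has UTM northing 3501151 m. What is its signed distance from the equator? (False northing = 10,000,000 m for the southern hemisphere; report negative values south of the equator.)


For southern: actual = 3501151 - 10000000 = -6498849 m

-6498849 m


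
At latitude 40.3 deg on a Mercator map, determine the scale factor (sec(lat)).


SF = 1 / cos(40.3) = 1 / 0.762668 = 1.311

1.311


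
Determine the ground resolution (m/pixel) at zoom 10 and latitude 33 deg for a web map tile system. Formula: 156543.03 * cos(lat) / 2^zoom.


res = 156543.03 * cos(33) / 2^10 = 156543.03 * 0.83867057 / 1024 = 128.21 m/pixel

128.21 m/pixel


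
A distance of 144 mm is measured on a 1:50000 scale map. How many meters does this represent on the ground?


ground = 144 mm * 50000 / 1000 = 7200.0 m

7200.0 m


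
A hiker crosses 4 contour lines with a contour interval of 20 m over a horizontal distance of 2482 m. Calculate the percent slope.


elevation change = 4 * 20 = 80 m
slope = 80 / 2482 * 100 = 3.2%

3.2%


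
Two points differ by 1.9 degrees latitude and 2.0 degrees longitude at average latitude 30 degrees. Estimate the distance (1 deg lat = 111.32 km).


dlat_km = 1.9 * 111.32 = 211.508
dlon_km = 2.0 * 111.32 * cos(30) ≈ 192.812
dist = sqrt(211.508^2 + 192.812^2) ≈ 286.2 km

286.2 km


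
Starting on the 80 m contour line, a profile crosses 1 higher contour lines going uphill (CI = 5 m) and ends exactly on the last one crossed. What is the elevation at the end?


elevation = 80 + 1 * 5 = 85 m

85 m


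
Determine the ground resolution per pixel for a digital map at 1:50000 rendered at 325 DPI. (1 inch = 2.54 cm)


pixel_cm = 2.54 / 325 ≈ 0.007815 cm
ground = pixel_cm * 50000 / 100 = 2.54 * 50000 / (325 * 100) = 127000 / 32500 ≈ 3.91 m

3.91 m


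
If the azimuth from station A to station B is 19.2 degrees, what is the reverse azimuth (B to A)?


back azimuth = (19.2 + 180) mod 360 = 199.2 degrees

199.2 degrees


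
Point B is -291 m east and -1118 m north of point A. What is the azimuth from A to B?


az = atan2(-291, -1118) = -165.4 deg
adjusted to 0-360: 194.6 degrees

194.6 degrees


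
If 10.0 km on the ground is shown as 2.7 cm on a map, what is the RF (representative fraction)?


ground = 10.0 km = 1000000 cm; RF denominator = ground / map = 1000000 / 2.7 ≈ 370370; RF = 1:370370

1:370370


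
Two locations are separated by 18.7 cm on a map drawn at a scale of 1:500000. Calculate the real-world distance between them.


ground = 18.7 cm * 500000 / 100 = 93500.0 m = 93.5 km

93.5 km


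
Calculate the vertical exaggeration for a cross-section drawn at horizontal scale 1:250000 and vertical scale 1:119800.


VE = horizontal_scale / vertical_scale = 250000 / 119800 ≈ 2.1

2.1x


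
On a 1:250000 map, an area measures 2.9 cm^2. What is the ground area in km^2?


ground_area = 2.9 * (250000/100)^2 = 18125000.0 m^2 = 18.125 km^2

18.125 km^2


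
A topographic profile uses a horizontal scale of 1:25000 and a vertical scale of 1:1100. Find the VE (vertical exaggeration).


VE = horizontal_scale / vertical_scale = 25000 / 1100 ≈ 22.7

22.7x


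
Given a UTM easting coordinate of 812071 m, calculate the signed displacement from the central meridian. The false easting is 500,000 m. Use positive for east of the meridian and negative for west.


displacement = 812071 - 500000 = 312071 m

312071 m


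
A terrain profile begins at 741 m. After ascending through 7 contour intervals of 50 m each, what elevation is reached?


elevation = 741 + 7 * 50 = 1091 m

1091 m


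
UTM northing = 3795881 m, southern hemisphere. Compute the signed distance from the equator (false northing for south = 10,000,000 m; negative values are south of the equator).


For southern: actual = 3795881 - 10000000 = -6204119 m

-6204119 m


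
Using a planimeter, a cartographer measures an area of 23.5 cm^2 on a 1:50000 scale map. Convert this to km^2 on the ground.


ground_area = 23.5 * (50000/100)^2 = 5875000.0 m^2 = 5.875 km^2

5.875 km^2


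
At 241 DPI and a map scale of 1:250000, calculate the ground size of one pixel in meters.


pixel_cm = 2.54 / 241 ≈ 0.010539 cm
ground = pixel_cm * 250000 / 100 = 2.54 * 250000 / (241 * 100) = 635000 / 24100 ≈ 26.35 m

26.35 m


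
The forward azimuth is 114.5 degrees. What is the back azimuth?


back azimuth = (114.5 + 180) mod 360 = 294.5 degrees

294.5 degrees


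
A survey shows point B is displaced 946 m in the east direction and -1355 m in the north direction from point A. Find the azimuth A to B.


az = atan2(946, -1355) = 145.1 deg
adjusted to 0-360: 145.1 degrees

145.1 degrees


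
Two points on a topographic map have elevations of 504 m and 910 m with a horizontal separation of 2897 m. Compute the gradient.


gradient = (910 - 504) / 2897 = 406 / 2897 = 0.1401

0.1401


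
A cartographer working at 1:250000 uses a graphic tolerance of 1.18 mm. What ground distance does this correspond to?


ground = 1.18 mm * 250000 / 1000 = 295.0 m

295.0 m


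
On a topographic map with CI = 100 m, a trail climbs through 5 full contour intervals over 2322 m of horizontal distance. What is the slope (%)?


elevation change = 5 * 100 = 500 m
slope = 500 / 2322 * 100 = 21.5%

21.5%


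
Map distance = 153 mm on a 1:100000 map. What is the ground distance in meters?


ground = 153 mm * 100000 / 1000 = 15300.0 m

15300.0 m


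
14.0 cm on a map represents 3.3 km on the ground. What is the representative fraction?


ground = 3.3 km = 330000 cm; RF denominator = ground / map = 330000 / 14.0 ≈ 23571; RF = 1:23571

1:23571


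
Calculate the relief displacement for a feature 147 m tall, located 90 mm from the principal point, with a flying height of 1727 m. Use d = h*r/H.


d = h * r / H = 147 * 90 / 1727 = 7.66 mm

7.66 mm


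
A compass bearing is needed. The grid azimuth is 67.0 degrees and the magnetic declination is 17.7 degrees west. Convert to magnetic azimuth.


magnetic azimuth = grid azimuth - declination (east +ve)
mag_az = 67.0 - -17.7 = 84.7 degrees

84.7 degrees


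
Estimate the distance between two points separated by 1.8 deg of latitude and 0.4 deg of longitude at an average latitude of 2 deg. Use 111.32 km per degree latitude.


dlat_km = 1.8 * 111.32 = 200.376
dlon_km = 0.4 * 111.32 * cos(2) ≈ 44.501
dist = sqrt(200.376^2 + 44.501^2) ≈ 205.3 km

205.3 km


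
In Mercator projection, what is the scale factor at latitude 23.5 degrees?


SF = 1 / cos(23.5) = 1 / 0.91706 = 1.09

1.09


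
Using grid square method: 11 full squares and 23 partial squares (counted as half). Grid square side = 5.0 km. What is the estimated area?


effective squares = 11 + 23 * 0.5 = 22.5
area = 22.5 * 25.0 = 562.5 km^2

562.5 km^2


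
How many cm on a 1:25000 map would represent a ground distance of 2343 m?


map_cm = 2343 * 100 / 25000 = 9.372 cm ≈ 9.37 cm

9.37 cm


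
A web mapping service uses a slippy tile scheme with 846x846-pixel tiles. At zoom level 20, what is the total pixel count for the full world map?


tiles per axis = 2^20 = 1048576
total tiles = 1048576^2 = 1099511627776
pixels per axis = 1048576 * 846 = 887095296
total pixels = 887095296^2 = 786938064185327616

786938064185327616 pixels


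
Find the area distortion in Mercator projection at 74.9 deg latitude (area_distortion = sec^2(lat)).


area_distortion = 1/cos^2(74.9) = 14.736

14.736


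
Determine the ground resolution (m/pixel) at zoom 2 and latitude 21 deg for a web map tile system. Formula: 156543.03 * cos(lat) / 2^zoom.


res = 156543.03 * cos(21) / 2^2 = 156543.03 * 0.93358043 / 4 = 36536.38 m/pixel

36536.38 m/pixel


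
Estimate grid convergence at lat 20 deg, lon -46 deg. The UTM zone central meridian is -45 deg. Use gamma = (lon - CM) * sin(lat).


gamma = (-46 - -45) * sin(20) = -1 * 0.34202 = -0.342 degrees

-0.342 degrees


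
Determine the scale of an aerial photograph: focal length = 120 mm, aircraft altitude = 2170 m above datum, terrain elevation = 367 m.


scale = f / (H - h) = 120 mm / 1803 m = 120 / 1803000 = 1:15025

1:15025


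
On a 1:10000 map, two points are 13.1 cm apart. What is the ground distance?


ground = 13.1 cm * 10000 / 100 = 1310.0 m = 1.31 km

1.31 km


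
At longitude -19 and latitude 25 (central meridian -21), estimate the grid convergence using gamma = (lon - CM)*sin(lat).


gamma = (-19 - -21) * sin(25) = 2 * 0.422618 = 0.845 degrees

0.845 degrees


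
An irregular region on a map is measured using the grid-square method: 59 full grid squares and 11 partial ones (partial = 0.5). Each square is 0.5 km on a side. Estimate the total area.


effective squares = 59 + 11 * 0.5 = 64.5
area = 64.5 * 0.25 = 16.125 km^2

16.125 km^2


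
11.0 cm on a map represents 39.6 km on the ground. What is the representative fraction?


ground = 39.6 km = 3960000 cm; RF denominator = ground / map = 3960000 / 11.0 = 360000; RF = 1:360000

1:360000


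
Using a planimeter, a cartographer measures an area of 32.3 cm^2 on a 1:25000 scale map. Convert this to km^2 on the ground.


ground_area = 32.3 * (25000/100)^2 = 2018750.0 m^2 = 2.01875 km^2 ≈ 2.019 km^2

2.019 km^2


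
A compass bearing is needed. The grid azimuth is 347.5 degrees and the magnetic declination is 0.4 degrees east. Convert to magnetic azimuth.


magnetic azimuth = grid azimuth - declination (east +ve)
mag_az = 347.5 - 0.4 = 347.1 degrees

347.1 degrees


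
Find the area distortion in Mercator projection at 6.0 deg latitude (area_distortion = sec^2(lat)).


area_distortion = 1/cos^2(6.0) = 1.011

1.011


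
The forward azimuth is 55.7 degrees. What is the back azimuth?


back azimuth = (55.7 + 180) mod 360 = 235.7 degrees

235.7 degrees


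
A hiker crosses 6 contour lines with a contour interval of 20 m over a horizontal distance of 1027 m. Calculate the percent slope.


elevation change = 6 * 20 = 120 m
slope = 120 / 1027 * 100 = 11.7%

11.7%


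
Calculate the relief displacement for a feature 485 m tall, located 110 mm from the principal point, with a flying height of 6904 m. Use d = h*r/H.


d = h * r / H = 485 * 110 / 6904 = 7.73 mm

7.73 mm


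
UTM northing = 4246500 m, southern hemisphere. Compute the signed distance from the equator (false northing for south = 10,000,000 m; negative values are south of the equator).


For southern: actual = 4246500 - 10000000 = -5753500 m

-5753500 m


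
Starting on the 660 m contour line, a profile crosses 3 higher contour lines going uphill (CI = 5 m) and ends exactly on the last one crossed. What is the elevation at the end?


elevation = 660 + 3 * 5 = 675 m

675 m


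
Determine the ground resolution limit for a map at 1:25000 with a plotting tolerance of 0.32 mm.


ground = 0.32 mm * 25000 / 1000 = 8.0 m

8.0 m


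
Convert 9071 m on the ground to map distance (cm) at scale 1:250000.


map_cm = 9071 * 100 / 250000 = 3.6284 cm ≈ 3.63 cm

3.63 cm


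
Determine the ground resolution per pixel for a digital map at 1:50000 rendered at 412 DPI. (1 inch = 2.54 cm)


pixel_cm = 2.54 / 412 ≈ 0.006165 cm
ground = pixel_cm * 50000 / 100 = 2.54 * 50000 / (412 * 100) = 127000 / 41200 ≈ 3.08 m

3.08 m


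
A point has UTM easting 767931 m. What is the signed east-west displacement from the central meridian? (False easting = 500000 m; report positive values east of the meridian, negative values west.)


displacement = 767931 - 500000 = 267931 m

267931 m


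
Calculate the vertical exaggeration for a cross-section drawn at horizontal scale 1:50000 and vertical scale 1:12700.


VE = horizontal_scale / vertical_scale = 50000 / 12700 ≈ 3.9

3.9x


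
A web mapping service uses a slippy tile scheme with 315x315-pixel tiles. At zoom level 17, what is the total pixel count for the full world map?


tiles per axis = 2^17 = 131072
total tiles = 131072^2 = 17179869184
pixels per axis = 131072 * 315 = 41287680
total pixels = 41287680^2 = 1704672519782400

1704672519782400 pixels


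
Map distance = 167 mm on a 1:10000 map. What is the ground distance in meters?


ground = 167 mm * 10000 / 1000 = 1670.0 m

1670.0 m


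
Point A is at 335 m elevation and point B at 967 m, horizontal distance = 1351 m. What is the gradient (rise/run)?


gradient = (967 - 335) / 1351 = 632 / 1351 = 0.4678

0.4678


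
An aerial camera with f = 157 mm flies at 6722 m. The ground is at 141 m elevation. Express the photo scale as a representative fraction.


scale = f / (H - h) = 157 mm / 6581 m = 157 / 6581000 = 1:41917

1:41917


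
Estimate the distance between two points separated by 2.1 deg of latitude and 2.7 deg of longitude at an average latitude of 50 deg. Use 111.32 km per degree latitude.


dlat_km = 2.1 * 111.32 = 233.772
dlon_km = 2.7 * 111.32 * cos(50) ≈ 193.199
dist = sqrt(233.772^2 + 193.199^2) ≈ 303.3 km

303.3 km


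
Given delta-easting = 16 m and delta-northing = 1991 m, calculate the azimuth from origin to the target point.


az = atan2(16, 1991) = 0.5 deg
adjusted to 0-360: 0.5 degrees

0.5 degrees


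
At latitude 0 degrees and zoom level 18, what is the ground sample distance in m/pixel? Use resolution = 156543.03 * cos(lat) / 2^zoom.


res = 156543.03 * cos(0) / 2^18 = 156543.03 * 1.0 / 262144 = 0.6 m/pixel

0.6 m/pixel


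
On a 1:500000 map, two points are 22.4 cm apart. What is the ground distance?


ground = 22.4 cm * 500000 / 100 = 112000.0 m = 112.0 km

112.0 km


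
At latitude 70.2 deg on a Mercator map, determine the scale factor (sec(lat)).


SF = 1 / cos(70.2) = 1 / 0.338738 = 2.952

2.952


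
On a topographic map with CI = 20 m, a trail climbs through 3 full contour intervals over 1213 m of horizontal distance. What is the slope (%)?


elevation change = 3 * 20 = 60 m
slope = 60 / 1213 * 100 = 4.9%

4.9%


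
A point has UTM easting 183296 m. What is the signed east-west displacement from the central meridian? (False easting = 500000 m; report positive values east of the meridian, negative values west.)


displacement = 183296 - 500000 = -316704 m

-316704 m


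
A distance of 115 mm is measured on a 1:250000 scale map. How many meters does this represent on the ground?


ground = 115 mm * 250000 / 1000 = 28750.0 m

28750.0 m


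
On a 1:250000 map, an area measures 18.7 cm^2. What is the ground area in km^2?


ground_area = 18.7 * (250000/100)^2 = 116875000.0 m^2 = 116.875 km^2

116.875 km^2


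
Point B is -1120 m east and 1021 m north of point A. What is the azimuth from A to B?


az = atan2(-1120, 1021) = -47.6 deg
adjusted to 0-360: 312.4 degrees

312.4 degrees


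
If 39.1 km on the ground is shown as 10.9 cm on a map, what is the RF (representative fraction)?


ground = 39.1 km = 3910000 cm; RF denominator = ground / map = 3910000 / 10.9 ≈ 358716; RF = 1:358716

1:358716


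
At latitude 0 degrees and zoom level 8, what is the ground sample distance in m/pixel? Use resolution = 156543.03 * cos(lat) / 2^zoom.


res = 156543.03 * cos(0) / 2^8 = 156543.03 * 1.0 / 256 = 611.5 m/pixel

611.5 m/pixel


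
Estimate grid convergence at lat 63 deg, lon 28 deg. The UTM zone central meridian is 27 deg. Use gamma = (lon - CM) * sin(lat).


gamma = (28 - 27) * sin(63) = 1 * 0.891007 = 0.891 degrees

0.891 degrees


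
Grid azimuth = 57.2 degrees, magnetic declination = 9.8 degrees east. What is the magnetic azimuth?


magnetic azimuth = grid azimuth - declination (east +ve)
mag_az = 57.2 - 9.8 = 47.4 degrees

47.4 degrees


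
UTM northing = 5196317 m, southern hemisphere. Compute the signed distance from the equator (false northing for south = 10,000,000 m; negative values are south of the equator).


For southern: actual = 5196317 - 10000000 = -4803683 m

-4803683 m


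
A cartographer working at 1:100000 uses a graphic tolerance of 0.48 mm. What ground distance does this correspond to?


ground = 0.48 mm * 100000 / 1000 = 48.0 m

48.0 m
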